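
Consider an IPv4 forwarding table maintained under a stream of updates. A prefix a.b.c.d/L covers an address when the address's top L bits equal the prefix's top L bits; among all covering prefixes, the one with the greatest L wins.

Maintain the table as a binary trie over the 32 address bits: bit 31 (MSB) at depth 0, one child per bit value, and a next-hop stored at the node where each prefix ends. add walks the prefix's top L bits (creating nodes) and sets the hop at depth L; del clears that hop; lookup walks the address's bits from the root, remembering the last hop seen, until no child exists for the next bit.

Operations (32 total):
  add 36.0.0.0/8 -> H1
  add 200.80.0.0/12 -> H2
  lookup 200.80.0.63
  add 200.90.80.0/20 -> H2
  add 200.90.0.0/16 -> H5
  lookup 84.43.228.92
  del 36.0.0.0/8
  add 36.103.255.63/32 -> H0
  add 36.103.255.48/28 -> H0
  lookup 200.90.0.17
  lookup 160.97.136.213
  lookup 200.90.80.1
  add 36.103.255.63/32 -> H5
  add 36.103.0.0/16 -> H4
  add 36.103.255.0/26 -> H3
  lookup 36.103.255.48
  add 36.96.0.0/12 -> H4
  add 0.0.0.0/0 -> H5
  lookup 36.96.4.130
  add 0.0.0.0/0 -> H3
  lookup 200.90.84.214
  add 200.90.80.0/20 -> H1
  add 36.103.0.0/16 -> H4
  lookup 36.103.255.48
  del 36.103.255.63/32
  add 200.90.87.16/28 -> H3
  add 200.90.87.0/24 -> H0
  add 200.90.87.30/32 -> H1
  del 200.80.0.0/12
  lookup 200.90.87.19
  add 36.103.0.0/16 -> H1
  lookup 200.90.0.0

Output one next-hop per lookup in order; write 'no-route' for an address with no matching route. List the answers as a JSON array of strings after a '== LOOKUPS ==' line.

Apply in order:
  + 36.0.0.0/8 (H1) depth=8
  + 200.80.0.0/12 (H2) depth=12
  lookup 200.80.0.63: bits 110010000101 walk d0:-→d1:-→d2:-→d3:-→d4:-→d5:-→d6:-→d7:-→d8:-→d9:-→d10:-→d11:-→d12:H2 -> H2
  + 200.90.80.0/20 (H2) depth=20
  + 200.90.0.0/16 (H5) depth=16
  lookup 84.43.228.92: bits 0 walk d0:-→d1:- -> no-route
  del 36.0.0.0/8 (clear depth 8)
  + 36.103.255.63/32 (H0) depth=32
  + 36.103.255.48/28 (H0) depth=28
  lookup 200.90.0.17: bits 11001000010110100 walk d0:-→d1:-→d2:-→d3:-→d4:-→d5:-→d6:-→d7:-→d8:-→d9:-→d10:-→d11:-→d12:H2→d13:-→d14:-→d15:-→d16:H5→d17:- -> H5
  lookup 160.97.136.213: bits 1 walk d0:-→d1:- -> no-route
  lookup 200.90.80.1: bits 11001000010110100101 walk d0:-→d1:-→d2:-→d3:-→d4:-→d5:-→d6:-→d7:-→d8:-→d9:-→d10:-→d11:-→d12:H2→d13:-→d14:-→d15:-→d16:H5→d17:-→d18:-→d19:-→d20:H2 -> H2
  + 36.103.255.63/32 (H5) depth=32
  + 36.103.0.0/16 (H4) depth=16
  + 36.103.255.0/26 (H3) depth=26
  lookup 36.103.255.48: bits 0010010001100111111111110011 walk d0:-→d1:-→d2:-→d3:-→d4:-→d5:-→d6:-→d7:-→d8:-→d9:-→d10:-→d11:-→d12:-→d13:-→d14:-→d15:-→d16:H4→d17:-→d18:-→d19:-→d20:-→d21:-→d22:-→d23:-→d24:-→d25:-→d26:H3→d27:-→d28:H0 -> H0
  + 36.96.0.0/12 (H4) depth=12
  + 0.0.0.0/0 (H5) depth=0
  lookup 36.96.4.130: bits 0010010001100 walk d0:H5→d1:-→d2:-→d3:-→d4:-→d5:-→d6:-→d7:-→d8:-→d9:-→d10:-→d11:-→d12:H4→d13:- -> H4
  + 0.0.0.0/0 (H3) depth=0
  lookup 200.90.84.214: bits 11001000010110100101 walk d0:H3→d1:-→d2:-→d3:-→d4:-→d5:-→d6:-→d7:-→d8:-→d9:-→d10:-→d11:-→d12:H2→d13:-→d14:-→d15:-→d16:H5→d17:-→d18:-→d19:-→d20:H2 -> H2
  + 200.90.80.0/20 (H1) depth=20
  + 36.103.0.0/16 (H4) depth=16
  lookup 36.103.255.48: bits 0010010001100111111111110011 walk d0:H3→d1:-→d2:-→d3:-→d4:-→d5:-→d6:-→d7:-→d8:-→d9:-→d10:-→d11:-→d12:H4→d13:-→d14:-→d15:-→d16:H4→d17:-→d18:-→d19:-→d20:-→d21:-→d22:-→d23:-→d24:-→d25:-→d26:H3→d27:-→d28:H0 -> H0
  del 36.103.255.63/32 (clear depth 32)
  + 200.90.87.16/28 (H3) depth=28
  + 200.90.87.0/24 (H0) depth=24
  + 200.90.87.30/32 (H1) depth=32
  del 200.80.0.0/12 (clear depth 12)
  lookup 200.90.87.19: bits 1100100001011010010101110001 walk d0:H3→d1:-→d2:-→d3:-→d4:-→d5:-→d6:-→d7:-→d8:-→d9:-→d10:-→d11:-→d12:-→d13:-→d14:-→d15:-→d16:H5→d17:-→d18:-→d19:-→d20:H1→d21:-→d22:-→d23:-→d24:H0→d25:-→d26:-→d27:-→d28:H3 -> H3
  + 36.103.0.0/16 (H1) depth=16
  lookup 200.90.0.0: bits 11001000010110100 walk d0:H3→d1:-→d2:-→d3:-→d4:-→d5:-→d6:-→d7:-→d8:-→d9:-→d10:-→d11:-→d12:-→d13:-→d14:-→d15:-→d16:H5→d17:- -> H5

== LOOKUPS ==
["H2","no-route","H5","no-route","H2","H0","H4","H2","H0","H3","H5"]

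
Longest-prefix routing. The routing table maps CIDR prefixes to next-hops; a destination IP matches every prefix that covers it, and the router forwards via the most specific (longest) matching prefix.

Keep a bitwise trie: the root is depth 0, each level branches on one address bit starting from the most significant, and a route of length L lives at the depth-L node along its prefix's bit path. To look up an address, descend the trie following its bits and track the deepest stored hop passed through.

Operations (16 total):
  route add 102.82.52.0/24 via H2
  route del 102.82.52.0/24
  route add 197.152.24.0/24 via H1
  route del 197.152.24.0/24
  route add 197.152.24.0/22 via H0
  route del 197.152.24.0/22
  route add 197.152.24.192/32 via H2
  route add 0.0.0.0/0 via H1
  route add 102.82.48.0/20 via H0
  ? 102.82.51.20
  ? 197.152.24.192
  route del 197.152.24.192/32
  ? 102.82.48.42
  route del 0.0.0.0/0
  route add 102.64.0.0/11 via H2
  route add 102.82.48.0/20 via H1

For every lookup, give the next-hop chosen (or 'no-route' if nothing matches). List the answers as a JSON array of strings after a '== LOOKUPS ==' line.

Process each operation:
  add 102.82.52.0/24 -> H2 at depth 24
  del 102.82.52.0/24 (clear depth 24)
  add 197.152.24.0/24 -> H1 at depth 24
  del 197.152.24.0/24 (clear depth 24)
  add 197.152.24.0/22 -> H0 at depth 22
  del 197.152.24.0/22 (clear depth 22)
  add 197.152.24.192/32 -> H2 at depth 32
  add 0.0.0.0/0 -> H1 at depth 0
  add 102.82.48.0/20 -> H0 at depth 20
  Q 102.82.51.20: descend 011001100101001000110 ; hops seen [H1,H0] ; pick H0
  Q 197.152.24.192: descend 11000101100110000001100011000000 ; hops seen [H1,H2] ; pick H2
  del 197.152.24.192/32 (clear depth 32)
  Q 102.82.48.42: descend 011001100101001000110 ; hops seen [H1,H0] ; pick H0
  del 0.0.0.0/0 (clear depth 0)
  add 102.64.0.0/11 -> H2 at depth 11
  add 102.82.48.0/20 -> H1 at depth 20

== LOOKUPS ==
["H0","H2","H0"]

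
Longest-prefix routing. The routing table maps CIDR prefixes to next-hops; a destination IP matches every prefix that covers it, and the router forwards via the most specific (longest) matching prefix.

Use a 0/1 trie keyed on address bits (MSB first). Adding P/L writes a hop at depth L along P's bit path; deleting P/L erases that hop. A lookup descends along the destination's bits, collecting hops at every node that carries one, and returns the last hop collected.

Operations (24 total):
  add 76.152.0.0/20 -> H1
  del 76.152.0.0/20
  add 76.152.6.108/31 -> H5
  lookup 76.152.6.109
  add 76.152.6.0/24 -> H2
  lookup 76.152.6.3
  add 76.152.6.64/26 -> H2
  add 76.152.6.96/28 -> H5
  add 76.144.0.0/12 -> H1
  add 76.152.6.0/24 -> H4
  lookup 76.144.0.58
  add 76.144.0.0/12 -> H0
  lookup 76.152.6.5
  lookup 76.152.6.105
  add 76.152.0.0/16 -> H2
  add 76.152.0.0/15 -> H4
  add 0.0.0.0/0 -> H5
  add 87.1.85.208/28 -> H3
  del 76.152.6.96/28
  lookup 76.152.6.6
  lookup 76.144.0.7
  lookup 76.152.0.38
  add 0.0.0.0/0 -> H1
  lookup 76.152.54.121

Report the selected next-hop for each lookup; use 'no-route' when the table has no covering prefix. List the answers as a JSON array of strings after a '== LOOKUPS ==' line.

Process each operation:
  add 76.152.0.0/20 -> H1 at depth 20
  del 76.152.0.0/20 (clear depth 20)
  add 76.152.6.108/31 -> H5 at depth 31
  ? 76.152.6.109  path d0:-→d1:-→d2:-→d3:-→d4:-→d5:-→d6:-→d7:-→d8:-→d9:-→d10:-→d11:-→d12:-→d13:-→d14:-→d15:-→d16:-→d17:-→d18:-→d19:-→d20:-→d21:-→d22:-→d23:-→d24:-→d25:-→d26:-→d27:-→d28:-→d29:-→d30:-→d31:H5  best=H5
  add 76.152.6.0/24 -> H2 at depth 24
  ? 76.152.6.3  path d0:-→d1:-→d2:-→d3:-→d4:-→d5:-→d6:-→d7:-→d8:-→d9:-→d10:-→d11:-→d12:-→d13:-→d14:-→d15:-→d16:-→d17:-→d18:-→d19:-→d20:-→d21:-→d22:-→d23:-→d24:H2→d25:-  best=H2
  add 76.152.6.64/26 -> H2 at depth 26
  add 76.152.6.96/28 -> H5 at depth 28
  add 76.144.0.0/12 -> H1 at depth 12
  add 76.152.6.0/24 -> H4 at depth 24
  ? 76.144.0.58  path d0:-→d1:-→d2:-→d3:-→d4:-→d5:-→d6:-→d7:-→d8:-→d9:-→d10:-→d11:-→d12:H1  best=H1
  add 76.144.0.0/12 -> H0 at depth 12
  ? 76.152.6.5  path d0:-→d1:-→d2:-→d3:-→d4:-→d5:-→d6:-→d7:-→d8:-→d9:-→d10:-→d11:-→d12:H0→d13:-→d14:-→d15:-→d16:-→d17:-→d18:-→d19:-→d20:-→d21:-→d22:-→d23:-→d24:H4→d25:-  best=H4
  ? 76.152.6.105  path d0:-→d1:-→d2:-→d3:-→d4:-→d5:-→d6:-→d7:-→d8:-→d9:-→d10:-→d11:-→d12:H0→d13:-→d14:-→d15:-→d16:-→d17:-→d18:-→d19:-→d20:-→d21:-→d22:-→d23:-→d24:H4→d25:-→d26:H2→d27:-→d28:H5→d29:-  best=H5
  add 76.152.0.0/16 -> H2 at depth 16
  add 76.152.0.0/15 -> H4 at depth 15
  add 0.0.0.0/0 -> H5 at depth 0
  add 87.1.85.208/28 -> H3 at depth 28
  del 76.152.6.96/28 (clear depth 28)
  ? 76.152.6.6  path d0:H5→d1:-→d2:-→d3:-→d4:-→d5:-→d6:-→d7:-→d8:-→d9:-→d10:-→d11:-→d12:H0→d13:-→d14:-→d15:H4→d16:H2→d17:-→d18:-→d19:-→d20:-→d21:-→d22:-→d23:-→d24:H4→d25:-  best=H4
  ? 76.144.0.7  path d0:H5→d1:-→d2:-→d3:-→d4:-→d5:-→d6:-→d7:-→d8:-→d9:-→d10:-→d11:-→d12:H0  best=H0
  ? 76.152.0.38  path d0:H5→d1:-→d2:-→d3:-→d4:-→d5:-→d6:-→d7:-→d8:-→d9:-→d10:-→d11:-→d12:H0→d13:-→d14:-→d15:H4→d16:H2→d17:-→d18:-→d19:-→d20:-→d21:-  best=H2
  add 0.0.0.0/0 -> H1 at depth 0
  ? 76.152.54.121  path d0:H1→d1:-→d2:-→d3:-→d4:-→d5:-→d6:-→d7:-→d8:-→d9:-→d10:-→d11:-→d12:H0→d13:-→d14:-→d15:H4→d16:H2→d17:-→d18:-  best=H2

== LOOKUPS ==
["H5","H2","H1","H4","H5","H4","H0","H2","H2"]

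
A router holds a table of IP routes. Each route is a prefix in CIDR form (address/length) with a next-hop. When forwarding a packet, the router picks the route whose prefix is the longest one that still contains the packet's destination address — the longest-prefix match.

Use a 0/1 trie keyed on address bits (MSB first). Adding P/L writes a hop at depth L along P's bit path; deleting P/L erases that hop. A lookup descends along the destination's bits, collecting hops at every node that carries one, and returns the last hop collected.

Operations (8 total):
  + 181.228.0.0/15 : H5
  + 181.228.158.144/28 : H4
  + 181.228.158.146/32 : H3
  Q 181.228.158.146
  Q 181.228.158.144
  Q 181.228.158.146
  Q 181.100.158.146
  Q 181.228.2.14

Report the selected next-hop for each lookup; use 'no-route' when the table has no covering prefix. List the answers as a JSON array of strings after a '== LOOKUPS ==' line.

Apply in order:
  + 181.228.0.0/15 (H5) depth=15
  + 181.228.158.144/28 (H4) depth=28
  + 181.228.158.146/32 (H3) depth=32
  lookup 181.228.158.146: bits 10110101111001001001111010010010 walk d0:-→d1:-→d2:-→d3:-→d4:-→d5:-→d6:-→d7:-→d8:-→d9:-→d10:-→d11:-→d12:-→d13:-→d14:-→d15:H5→d16:-→d17:-→d18:-→d19:-→d20:-→d21:-→d22:-→d23:-→d24:-→d25:-→d26:-→d27:-→d28:H4→d29:-→d30:-→d31:-→d32:H3 -> H3
  lookup 181.228.158.144: bits 101101011110010010011110100100 walk d0:-→d1:-→d2:-→d3:-→d4:-→d5:-→d6:-→d7:-→d8:-→d9:-→d10:-→d11:-→d12:-→d13:-→d14:-→d15:H5→d16:-→d17:-→d18:-→d19:-→d20:-→d21:-→d22:-→d23:-→d24:-→d25:-→d26:-→d27:-→d28:H4→d29:-→d30:- -> H4
  lookup 181.228.158.146: bits 10110101111001001001111010010010 walk d0:-→d1:-→d2:-→d3:-→d4:-→d5:-→d6:-→d7:-→d8:-→d9:-→d10:-→d11:-→d12:-→d13:-→d14:-→d15:H5→d16:-→d17:-→d18:-→d19:-→d20:-→d21:-→d22:-→d23:-→d24:-→d25:-→d26:-→d27:-→d28:H4→d29:-→d30:-→d31:-→d32:H3 -> H3
  lookup 181.100.158.146: bits 10110101 walk d0:-→d1:-→d2:-→d3:-→d4:-→d5:-→d6:-→d7:-→d8:- -> no-route
  lookup 181.228.2.14: bits 1011010111100100 walk d0:-→d1:-→d2:-→d3:-→d4:-→d5:-→d6:-→d7:-→d8:-→d9:-→d10:-→d11:-→d12:-→d13:-→d14:-→d15:H5→d16:- -> H5

== LOOKUPS ==
["H3","H4","H3","no-route","H5"]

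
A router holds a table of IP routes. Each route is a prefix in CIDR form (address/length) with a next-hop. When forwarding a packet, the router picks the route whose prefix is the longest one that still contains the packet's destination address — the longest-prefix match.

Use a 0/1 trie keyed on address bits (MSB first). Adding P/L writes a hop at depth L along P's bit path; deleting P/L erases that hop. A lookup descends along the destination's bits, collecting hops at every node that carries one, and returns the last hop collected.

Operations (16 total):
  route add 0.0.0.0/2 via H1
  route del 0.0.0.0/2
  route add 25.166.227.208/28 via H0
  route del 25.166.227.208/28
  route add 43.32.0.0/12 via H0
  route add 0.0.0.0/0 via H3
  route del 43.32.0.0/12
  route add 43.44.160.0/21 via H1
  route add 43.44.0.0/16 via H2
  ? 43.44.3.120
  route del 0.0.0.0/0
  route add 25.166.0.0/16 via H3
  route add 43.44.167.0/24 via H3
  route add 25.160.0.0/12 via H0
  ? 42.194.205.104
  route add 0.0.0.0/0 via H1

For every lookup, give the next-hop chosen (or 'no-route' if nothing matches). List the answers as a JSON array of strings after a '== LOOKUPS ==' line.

Process each operation:
  + 0.0.0.0/2 (H1) depth=2
  del 0.0.0.0/2 (clear depth 2)
  + 25.166.227.208/28 (H0) depth=28
  del 25.166.227.208/28 (clear depth 28)
  + 43.32.0.0/12 (H0) depth=12
  + 0.0.0.0/0 (H3) depth=0
  del 43.32.0.0/12 (clear depth 12)
  + 43.44.160.0/21 (H1) depth=21
  + 43.44.0.0/16 (H2) depth=16
  lookup 43.44.3.120: bits 0010101100101100 walk d0:H3→d1:-→d2:-→d3:-→d4:-→d5:-→d6:-→d7:-→d8:-→d9:-→d10:-→d11:-→d12:-→d13:-→d14:-→d15:-→d16:H2 -> H2
  del 0.0.0.0/0 (clear depth 0)
  + 25.166.0.0/16 (H3) depth=16
  + 43.44.167.0/24 (H3) depth=24
  + 25.160.0.0/12 (H0) depth=12
  lookup 42.194.205.104: bits 0010101 walk d0:-→d1:-→d2:-→d3:-→d4:-→d5:-→d6:-→d7:- -> no-route
  + 0.0.0.0/0 (H1) depth=0

== LOOKUPS ==
["H2","no-route"]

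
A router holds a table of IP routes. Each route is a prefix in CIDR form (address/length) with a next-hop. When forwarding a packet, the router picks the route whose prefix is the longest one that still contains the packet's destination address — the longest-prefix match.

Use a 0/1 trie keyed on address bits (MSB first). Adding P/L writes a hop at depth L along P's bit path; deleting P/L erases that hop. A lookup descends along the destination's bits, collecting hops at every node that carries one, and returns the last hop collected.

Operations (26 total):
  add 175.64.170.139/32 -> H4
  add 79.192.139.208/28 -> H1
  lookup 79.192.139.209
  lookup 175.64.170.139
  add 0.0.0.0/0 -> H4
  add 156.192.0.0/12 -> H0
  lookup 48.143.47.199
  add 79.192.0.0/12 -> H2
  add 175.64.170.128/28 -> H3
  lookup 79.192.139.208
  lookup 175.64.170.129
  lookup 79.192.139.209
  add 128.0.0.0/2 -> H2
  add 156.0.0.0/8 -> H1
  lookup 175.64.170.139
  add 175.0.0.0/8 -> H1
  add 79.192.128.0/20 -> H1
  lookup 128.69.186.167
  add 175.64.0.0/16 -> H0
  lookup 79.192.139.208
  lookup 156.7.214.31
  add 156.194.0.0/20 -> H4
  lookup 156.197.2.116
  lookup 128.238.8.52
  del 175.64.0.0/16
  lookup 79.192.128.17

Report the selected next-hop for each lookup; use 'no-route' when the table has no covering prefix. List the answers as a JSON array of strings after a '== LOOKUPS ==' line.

Process each operation:
  add 175.64.170.139/32 -> H4 at depth 32
  add 79.192.139.208/28 -> H1 at depth 28
  lookup 79.192.139.209: bits 0100111111000000100010111101 walk d0:-→d1:-→d2:-→d3:-→d4:-→d5:-→d6:-→d7:-→d8:-→d9:-→d10:-→d11:-→d12:-→d13:-→d14:-→d15:-→d16:-→d17:-→d18:-→d19:-→d20:-→d21:-→d22:-→d23:-→d24:-→d25:-→d26:-→d27:-→d28:H1 -> H1
  lookup 175.64.170.139: bits 10101111010000001010101010001011 walk d0:-→d1:-→d2:-→d3:-→d4:-→d5:-→d6:-→d7:-→d8:-→d9:-→d10:-→d11:-→d12:-→d13:-→d14:-→d15:-→d16:-→d17:-→d18:-→d19:-→d20:-→d21:-→d22:-→d23:-→d24:-→d25:-→d26:-→d27:-→d28:-→d29:-→d30:-→d31:-→d32:H4 -> H4
  add 0.0.0.0/0 -> H4 at depth 0
  add 156.192.0.0/12 -> H0 at depth 12
  lookup 48.143.47.199: bits 0 walk d0:H4→d1:- -> H4
  add 79.192.0.0/12 -> H2 at depth 12
  add 175.64.170.128/28 -> H3 at depth 28
  lookup 79.192.139.208: bits 0100111111000000100010111101 walk d0:H4→d1:-→d2:-→d3:-→d4:-→d5:-→d6:-→d7:-→d8:-→d9:-→d10:-→d11:-→d12:H2→d13:-→d14:-→d15:-→d16:-→d17:-→d18:-→d19:-→d20:-→d21:-→d22:-→d23:-→d24:-→d25:-→d26:-→d27:-→d28:H1 -> H1
  lookup 175.64.170.129: bits 1010111101000000101010101000 walk d0:H4→d1:-→d2:-→d3:-→d4:-→d5:-→d6:-→d7:-→d8:-→d9:-→d10:-→d11:-→d12:-→d13:-→d14:-→d15:-→d16:-→d17:-→d18:-→d19:-→d20:-→d21:-→d22:-→d23:-→d24:-→d25:-→d26:-→d27:-→d28:H3 -> H3
  lookup 79.192.139.209: bits 0100111111000000100010111101 walk d0:H4→d1:-→d2:-→d3:-→d4:-→d5:-→d6:-→d7:-→d8:-→d9:-→d10:-→d11:-→d12:H2→d13:-→d14:-→d15:-→d16:-→d17:-→d18:-→d19:-→d20:-→d21:-→d22:-→d23:-→d24:-→d25:-→d26:-→d27:-→d28:H1 -> H1
  add 128.0.0.0/2 -> H2 at depth 2
  add 156.0.0.0/8 -> H1 at depth 8
  lookup 175.64.170.139: bits 10101111010000001010101010001011 walk d0:H4→d1:-→d2:H2→d3:-→d4:-→d5:-→d6:-→d7:-→d8:-→d9:-→d10:-→d11:-→d12:-→d13:-→d14:-→d15:-→d16:-→d17:-→d18:-→d19:-→d20:-→d21:-→d22:-→d23:-→d24:-→d25:-→d26:-→d27:-→d28:H3→d29:-→d30:-→d31:-→d32:H4 -> H4
  add 175.0.0.0/8 -> H1 at depth 8
  add 79.192.128.0/20 -> H1 at depth 20
  lookup 128.69.186.167: bits 100 walk d0:H4→d1:-→d2:H2→d3:- -> H2
  add 175.64.0.0/16 -> H0 at depth 16
  lookup 79.192.139.208: bits 0100111111000000100010111101 walk d0:H4→d1:-→d2:-→d3:-→d4:-→d5:-→d6:-→d7:-→d8:-→d9:-→d10:-→d11:-→d12:H2→d13:-→d14:-→d15:-→d16:-→d17:-→d18:-→d19:-→d20:H1→d21:-→d22:-→d23:-→d24:-→d25:-→d26:-→d27:-→d28:H1 -> H1
  lookup 156.7.214.31: bits 10011100 walk d0:H4→d1:-→d2:H2→d3:-→d4:-→d5:-→d6:-→d7:-→d8:H1 -> H1
  add 156.194.0.0/20 -> H4 at depth 20
  lookup 156.197.2.116: bits 1001110011000 walk d0:H4→d1:-→d2:H2→d3:-→d4:-→d5:-→d6:-→d7:-→d8:H1→d9:-→d10:-→d11:-→d12:H0→d13:- -> H0
  lookup 128.238.8.52: bits 100 walk d0:H4→d1:-→d2:H2→d3:- -> H2
  - 175.64.0.0/16 clear@16
  lookup 79.192.128.17: bits 01001111110000001000 walk d0:H4→d1:-→d2:-→d3:-→d4:-→d5:-→d6:-→d7:-→d8:-→d9:-→d10:-→d11:-→d12:H2→d13:-→d14:-→d15:-→d16:-→d17:-→d18:-→d19:-→d20:H1 -> H1

== LOOKUPS ==
["H1","H4","H4","H1","H3","H1","H4","H2","H1","H1","H0","H2","H1"]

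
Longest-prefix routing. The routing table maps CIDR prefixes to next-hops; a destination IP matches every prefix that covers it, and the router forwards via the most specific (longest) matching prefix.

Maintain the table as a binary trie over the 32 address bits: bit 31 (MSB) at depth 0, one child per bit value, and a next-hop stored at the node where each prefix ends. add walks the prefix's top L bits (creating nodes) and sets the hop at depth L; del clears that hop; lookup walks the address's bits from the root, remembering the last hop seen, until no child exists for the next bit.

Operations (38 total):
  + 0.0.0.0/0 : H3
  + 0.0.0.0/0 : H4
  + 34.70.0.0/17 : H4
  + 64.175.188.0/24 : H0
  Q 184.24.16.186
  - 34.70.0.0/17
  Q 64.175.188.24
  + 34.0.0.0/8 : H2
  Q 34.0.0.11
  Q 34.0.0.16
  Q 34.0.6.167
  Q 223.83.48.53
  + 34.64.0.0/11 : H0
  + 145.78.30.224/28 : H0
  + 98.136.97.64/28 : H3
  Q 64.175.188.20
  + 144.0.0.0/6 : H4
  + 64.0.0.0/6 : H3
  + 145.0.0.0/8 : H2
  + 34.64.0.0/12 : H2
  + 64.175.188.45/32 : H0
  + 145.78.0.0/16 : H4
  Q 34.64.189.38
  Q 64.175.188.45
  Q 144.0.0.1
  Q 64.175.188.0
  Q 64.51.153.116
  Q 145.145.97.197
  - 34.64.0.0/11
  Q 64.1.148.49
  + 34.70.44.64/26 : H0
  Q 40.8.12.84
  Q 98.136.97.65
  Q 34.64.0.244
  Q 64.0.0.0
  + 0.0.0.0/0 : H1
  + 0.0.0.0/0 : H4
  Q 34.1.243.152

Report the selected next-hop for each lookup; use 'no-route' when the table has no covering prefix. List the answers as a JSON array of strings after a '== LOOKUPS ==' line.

Apply in order:
  + 0.0.0.0/0 (H3) depth=0
  + 0.0.0.0/0 (H4) depth=0
  + 34.70.0.0/17 (H4) depth=17
  + 64.175.188.0/24 (H0) depth=24
  ? 184.24.16.186  path d0:H4  best=H4
  - 34.70.0.0/17 clear@17
  ? 64.175.188.24  path d0:H4→d1:-→d2:-→d3:-→d4:-→d5:-→d6:-→d7:-→d8:-→d9:-→d10:-→d11:-→d12:-→d13:-→d14:-→d15:-→d16:-→d17:-→d18:-→d19:-→d20:-→d21:-→d22:-→d23:-→d24:H0  best=H0
  + 34.0.0.0/8 (H2) depth=8
  ? 34.0.0.11  path d0:H4→d1:-→d2:-→d3:-→d4:-→d5:-→d6:-→d7:-→d8:H2→d9:-  best=H2
  ? 34.0.0.16  path d0:H4→d1:-→d2:-→d3:-→d4:-→d5:-→d6:-→d7:-→d8:H2→d9:-  best=H2
  ? 34.0.6.167  path d0:H4→d1:-→d2:-→d3:-→d4:-→d5:-→d6:-→d7:-→d8:H2→d9:-  best=H2
  ? 223.83.48.53  path d0:H4  best=H4
  + 34.64.0.0/11 (H0) depth=11
  + 145.78.30.224/28 (H0) depth=28
  + 98.136.97.64/28 (H3) depth=28
  ? 64.175.188.20  path d0:H4→d1:-→d2:-→d3:-→d4:-→d5:-→d6:-→d7:-→d8:-→d9:-→d10:-→d11:-→d12:-→d13:-→d14:-→d15:-→d16:-→d17:-→d18:-→d19:-→d20:-→d21:-→d22:-→d23:-→d24:H0  best=H0
  + 144.0.0.0/6 (H4) depth=6
  + 64.0.0.0/6 (H3) depth=6
  + 145.0.0.0/8 (H2) depth=8
  + 34.64.0.0/12 (H2) depth=12
  + 64.175.188.45/32 (H0) depth=32
  + 145.78.0.0/16 (H4) depth=16
  ? 34.64.189.38  path d0:H4→d1:-→d2:-→d3:-→d4:-→d5:-→d6:-→d7:-→d8:H2→d9:-→d10:-→d11:H0→d12:H2→d13:-  best=H2
  ? 64.175.188.45  path d0:H4→d1:-→d2:-→d3:-→d4:-→d5:-→d6:H3→d7:-→d8:-→d9:-→d10:-→d11:-→d12:-→d13:-→d14:-→d15:-→d16:-→d17:-→d18:-→d19:-→d20:-→d21:-→d22:-→d23:-→d24:H0→d25:-→d26:-→d27:-→d28:-→d29:-→d30:-→d31:-→d32:H0  best=H0
  ? 144.0.0.1  path d0:H4→d1:-→d2:-→d3:-→d4:-→d5:-→d6:H4→d7:-  best=H4
  ? 64.175.188.0  path d0:H4→d1:-→d2:-→d3:-→d4:-→d5:-→d6:H3→d7:-→d8:-→d9:-→d10:-→d11:-→d12:-→d13:-→d14:-→d15:-→d16:-→d17:-→d18:-→d19:-→d20:-→d21:-→d22:-→d23:-→d24:H0→d25:-→d26:-  best=H0
  ? 64.51.153.116  path d0:H4→d1:-→d2:-→d3:-→d4:-→d5:-→d6:H3→d7:-→d8:-  best=H3
  ? 145.145.97.197  path d0:H4→d1:-→d2:-→d3:-→d4:-→d5:-→d6:H4→d7:-→d8:H2  best=H2
  - 34.64.0.0/11 clear@11
  ? 64.1.148.49  path d0:H4→d1:-→d2:-→d3:-→d4:-→d5:-→d6:H3→d7:-→d8:-  best=H3
  + 34.70.44.64/26 (H0) depth=26
  ? 40.8.12.84  path d0:H4→d1:-→d2:-→d3:-→d4:-  best=H4
  ? 98.136.97.65  path d0:H4→d1:-→d2:-→d3:-→d4:-→d5:-→d6:-→d7:-→d8:-→d9:-→d10:-→d11:-→d12:-→d13:-→d14:-→d15:-→d16:-→d17:-→d18:-→d19:-→d20:-→d21:-→d22:-→d23:-→d24:-→d25:-→d26:-→d27:-→d28:H3  best=H3
  ? 34.64.0.244  path d0:H4→d1:-→d2:-→d3:-→d4:-→d5:-→d6:-→d7:-→d8:H2→d9:-→d10:-→d11:-→d12:H2→d13:-  best=H2
  ? 64.0.0.0  path d0:H4→d1:-→d2:-→d3:-→d4:-→d5:-→d6:H3→d7:-→d8:-  best=H3
  + 0.0.0.0/0 (H1) depth=0
  + 0.0.0.0/0 (H4) depth=0
  ? 34.1.243.152  path d0:H4→d1:-→d2:-→d3:-→d4:-→d5:-→d6:-→d7:-→d8:H2→d9:-  best=H2

== LOOKUPS ==
["H4","H0","H2","H2","H2","H4","H0","H2","H0","H4","H0","H3","H2","H3","H4","H3","H2","H3","H2"]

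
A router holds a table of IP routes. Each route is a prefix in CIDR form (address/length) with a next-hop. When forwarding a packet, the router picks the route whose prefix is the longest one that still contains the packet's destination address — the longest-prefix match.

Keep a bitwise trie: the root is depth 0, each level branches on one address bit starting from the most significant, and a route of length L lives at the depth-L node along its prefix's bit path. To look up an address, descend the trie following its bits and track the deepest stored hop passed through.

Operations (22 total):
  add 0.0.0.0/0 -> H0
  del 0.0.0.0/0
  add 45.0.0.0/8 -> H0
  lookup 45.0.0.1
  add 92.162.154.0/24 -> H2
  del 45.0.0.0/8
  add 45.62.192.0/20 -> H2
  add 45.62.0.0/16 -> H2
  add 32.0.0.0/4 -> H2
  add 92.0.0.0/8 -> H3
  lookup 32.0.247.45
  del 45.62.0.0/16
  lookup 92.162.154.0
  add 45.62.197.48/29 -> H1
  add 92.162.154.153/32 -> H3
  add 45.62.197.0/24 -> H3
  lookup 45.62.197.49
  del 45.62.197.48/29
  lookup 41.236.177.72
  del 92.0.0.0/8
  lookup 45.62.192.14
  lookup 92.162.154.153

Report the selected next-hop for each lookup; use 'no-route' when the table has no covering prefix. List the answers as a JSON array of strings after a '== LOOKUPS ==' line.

Apply in order:
  + 0.0.0.0/0 (H0) depth=0
  - 0.0.0.0/0 clear@0
  + 45.0.0.0/8 (H0) depth=8
  Q 45.0.0.1: descend 00101101 ; hops seen [H0] ; pick H0
  + 92.162.154.0/24 (H2) depth=24
  - 45.0.0.0/8 clear@8
  + 45.62.192.0/20 (H2) depth=20
  + 45.62.0.0/16 (H2) depth=16
  + 32.0.0.0/4 (H2) depth=4
  + 92.0.0.0/8 (H3) depth=8
  Q 32.0.247.45: descend 0010 ; hops seen [H2] ; pick H2
  - 45.62.0.0/16 clear@16
  Q 92.162.154.0: descend 010111001010001010011010 ; hops seen [H3,H2] ; pick H2
  + 45.62.197.48/29 (H1) depth=29
  + 92.162.154.153/32 (H3) depth=32
  + 45.62.197.0/24 (H3) depth=24
  Q 45.62.197.49: descend 00101101001111101100010100110 ; hops seen [H2,H2,H3,H1] ; pick H1
  - 45.62.197.48/29 clear@29
  Q 41.236.177.72: descend 00101 ; hops seen [H2] ; pick H2
  - 92.0.0.0/8 clear@8
  Q 45.62.192.14: descend 001011010011111011000 ; hops seen [H2,H2] ; pick H2
  Q 92.162.154.153: descend 01011100101000101001101010011001 ; hops seen [H2,H3] ; pick H3

== LOOKUPS ==
["H0","H2","H2","H1","H2","H2","H3"]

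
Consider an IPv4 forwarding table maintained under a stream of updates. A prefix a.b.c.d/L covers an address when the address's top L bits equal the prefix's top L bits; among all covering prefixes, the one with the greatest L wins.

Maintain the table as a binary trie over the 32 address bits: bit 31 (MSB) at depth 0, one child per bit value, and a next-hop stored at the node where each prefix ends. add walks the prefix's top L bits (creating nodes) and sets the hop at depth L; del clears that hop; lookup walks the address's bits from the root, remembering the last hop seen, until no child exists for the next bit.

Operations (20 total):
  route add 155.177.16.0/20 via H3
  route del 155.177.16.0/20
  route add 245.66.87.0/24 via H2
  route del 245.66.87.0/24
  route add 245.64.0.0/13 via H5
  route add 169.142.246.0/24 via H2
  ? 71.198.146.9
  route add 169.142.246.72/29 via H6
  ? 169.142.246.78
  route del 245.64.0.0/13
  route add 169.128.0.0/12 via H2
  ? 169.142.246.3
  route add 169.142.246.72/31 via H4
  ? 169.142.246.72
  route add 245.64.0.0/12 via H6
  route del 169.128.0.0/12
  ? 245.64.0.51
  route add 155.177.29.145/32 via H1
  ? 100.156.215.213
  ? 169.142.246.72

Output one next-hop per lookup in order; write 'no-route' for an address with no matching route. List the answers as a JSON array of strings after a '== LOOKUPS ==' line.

Process each operation:
  + 155.177.16.0/20 (H3) depth=20
  - 155.177.16.0/20 clear@20
  + 245.66.87.0/24 (H2) depth=24
  - 245.66.87.0/24 clear@24
  + 245.64.0.0/13 (H5) depth=13
  + 169.142.246.0/24 (H2) depth=24
  lookup 71.198.146.9: bits ε walk d0:- -> no-route
  + 169.142.246.72/29 (H6) depth=29
  lookup 169.142.246.78: bits 10101001100011101111011001001 walk d0:-→d1:-→d2:-→d3:-→d4:-→d5:-→d6:-→d7:-→d8:-→d9:-→d10:-→d11:-→d12:-→d13:-→d14:-→d15:-→d16:-→d17:-→d18:-→d19:-→d20:-→d21:-→d22:-→d23:-→d24:H2→d25:-→d26:-→d27:-→d28:-→d29:H6 -> H6
  - 245.64.0.0/13 clear@13
  + 169.128.0.0/12 (H2) depth=12
  lookup 169.142.246.3: bits 1010100110001110111101100 walk d0:-→d1:-→d2:-→d3:-→d4:-→d5:-→d6:-→d7:-→d8:-→d9:-→d10:-→d11:-→d12:H2→d13:-→d14:-→d15:-→d16:-→d17:-→d18:-→d19:-→d20:-→d21:-→d22:-→d23:-→d24:H2→d25:- -> H2
  + 169.142.246.72/31 (H4) depth=31
  lookup 169.142.246.72: bits 1010100110001110111101100100100 walk d0:-→d1:-→d2:-→d3:-→d4:-→d5:-→d6:-→d7:-→d8:-→d9:-→d10:-→d11:-→d12:H2→d13:-→d14:-→d15:-→d16:-→d17:-→d18:-→d19:-→d20:-→d21:-→d22:-→d23:-→d24:H2→d25:-→d26:-→d27:-→d28:-→d29:H6→d30:-→d31:H4 -> H4
  + 245.64.0.0/12 (H6) depth=12
  - 169.128.0.0/12 clear@12
  lookup 245.64.0.51: bits 11110101010000 walk d0:-→d1:-→d2:-→d3:-→d4:-→d5:-→d6:-→d7:-→d8:-→d9:-→d10:-→d11:-→d12:H6→d13:-→d14:- -> H6
  + 155.177.29.145/32 (H1) depth=32
  lookup 100.156.215.213: bits ε walk d0:- -> no-route
  lookup 169.142.246.72: bits 1010100110001110111101100100100 walk d0:-→d1:-→d2:-→d3:-→d4:-→d5:-→d6:-→d7:-→d8:-→d9:-→d10:-→d11:-→d12:-→d13:-→d14:-→d15:-→d16:-→d17:-→d18:-→d19:-→d20:-→d21:-→d22:-→d23:-→d24:H2→d25:-→d26:-→d27:-→d28:-→d29:H6→d30:-→d31:H4 -> H4

== LOOKUPS ==
["no-route","H6","H2","H4","H6","no-route","H4"]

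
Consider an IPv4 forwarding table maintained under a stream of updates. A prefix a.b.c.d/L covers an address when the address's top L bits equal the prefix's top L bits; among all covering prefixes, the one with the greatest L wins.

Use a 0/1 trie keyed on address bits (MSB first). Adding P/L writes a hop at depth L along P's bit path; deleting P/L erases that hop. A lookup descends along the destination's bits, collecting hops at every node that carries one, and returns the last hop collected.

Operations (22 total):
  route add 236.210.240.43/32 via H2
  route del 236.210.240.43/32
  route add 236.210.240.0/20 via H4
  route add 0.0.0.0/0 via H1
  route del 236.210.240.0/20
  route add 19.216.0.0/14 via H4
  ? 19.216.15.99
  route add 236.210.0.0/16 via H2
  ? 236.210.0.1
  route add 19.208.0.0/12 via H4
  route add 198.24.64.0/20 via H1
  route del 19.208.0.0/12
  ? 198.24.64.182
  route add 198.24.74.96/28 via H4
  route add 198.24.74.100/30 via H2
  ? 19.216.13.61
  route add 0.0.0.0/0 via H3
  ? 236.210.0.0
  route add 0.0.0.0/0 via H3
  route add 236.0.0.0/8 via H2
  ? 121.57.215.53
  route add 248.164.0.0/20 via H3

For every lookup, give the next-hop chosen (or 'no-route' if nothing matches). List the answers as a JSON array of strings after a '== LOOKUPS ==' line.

Process each operation:
  add 236.210.240.43/32 -> H2 at depth 32
  del 236.210.240.43/32 (clear depth 32)
  add 236.210.240.0/20 -> H4 at depth 20
  add 0.0.0.0/0 -> H1 at depth 0
  del 236.210.240.0/20 (clear depth 20)
  add 19.216.0.0/14 -> H4 at depth 14
  ? 19.216.15.99  path d0:H1→d1:-→d2:-→d3:-→d4:-→d5:-→d6:-→d7:-→d8:-→d9:-→d10:-→d11:-→d12:-→d13:-→d14:H4  best=H4
  add 236.210.0.0/16 -> H2 at depth 16
  ? 236.210.0.1  path d0:H1→d1:-→d2:-→d3:-→d4:-→d5:-→d6:-→d7:-→d8:-→d9:-→d10:-→d11:-→d12:-→d13:-→d14:-→d15:-→d16:H2  best=H2
  add 19.208.0.0/12 -> H4 at depth 12
  add 198.24.64.0/20 -> H1 at depth 20
  del 19.208.0.0/12 (clear depth 12)
  ? 198.24.64.182  path d0:H1→d1:-→d2:-→d3:-→d4:-→d5:-→d6:-→d7:-→d8:-→d9:-→d10:-→d11:-→d12:-→d13:-→d14:-→d15:-→d16:-→d17:-→d18:-→d19:-→d20:H1  best=H1
  add 198.24.74.96/28 -> H4 at depth 28
  add 198.24.74.100/30 -> H2 at depth 30
  ? 19.216.13.61  path d0:H1→d1:-→d2:-→d3:-→d4:-→d5:-→d6:-→d7:-→d8:-→d9:-→d10:-→d11:-→d12:-→d13:-→d14:H4  best=H4
  add 0.0.0.0/0 -> H3 at depth 0
  ? 236.210.0.0  path d0:H3→d1:-→d2:-→d3:-→d4:-→d5:-→d6:-→d7:-→d8:-→d9:-→d10:-→d11:-→d12:-→d13:-→d14:-→d15:-→d16:H2  best=H2
  add 0.0.0.0/0 -> H3 at depth 0
  add 236.0.0.0/8 -> H2 at depth 8
  ? 121.57.215.53  path d0:H3→d1:-  best=H3
  add 248.164.0.0/20 -> H3 at depth 20

== LOOKUPS ==
["H4","H2","H1","H4","H2","H3"]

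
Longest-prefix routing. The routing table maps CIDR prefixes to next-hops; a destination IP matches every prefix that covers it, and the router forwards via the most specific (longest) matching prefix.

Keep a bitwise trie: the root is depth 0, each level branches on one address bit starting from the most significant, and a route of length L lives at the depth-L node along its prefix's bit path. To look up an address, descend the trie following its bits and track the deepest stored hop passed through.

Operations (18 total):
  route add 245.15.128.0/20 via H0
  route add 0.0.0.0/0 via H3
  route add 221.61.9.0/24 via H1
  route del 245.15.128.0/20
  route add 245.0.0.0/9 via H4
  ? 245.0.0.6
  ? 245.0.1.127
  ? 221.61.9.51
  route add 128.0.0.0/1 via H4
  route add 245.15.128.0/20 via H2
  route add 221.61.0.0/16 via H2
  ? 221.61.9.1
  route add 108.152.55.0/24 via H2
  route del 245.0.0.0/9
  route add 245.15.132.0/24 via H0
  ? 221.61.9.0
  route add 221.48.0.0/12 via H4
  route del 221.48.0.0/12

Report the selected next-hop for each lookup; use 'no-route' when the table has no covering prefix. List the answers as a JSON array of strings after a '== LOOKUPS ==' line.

Trace:
  + 245.15.128.0/20 (H0) depth=20
  + 0.0.0.0/0 (H3) depth=0
  + 221.61.9.0/24 (H1) depth=24
  del 245.15.128.0/20 (clear depth 20)
  + 245.0.0.0/9 (H4) depth=9
  ? 245.0.0.6  path d0:H3→d1:-→d2:-→d3:-→d4:-→d5:-→d6:-→d7:-→d8:-→d9:H4→d10:-→d11:-→d12:-  best=H4
  ? 245.0.1.127  path d0:H3→d1:-→d2:-→d3:-→d4:-→d5:-→d6:-→d7:-→d8:-→d9:H4→d10:-→d11:-→d12:-  best=H4
  ? 221.61.9.51  path d0:H3→d1:-→d2:-→d3:-→d4:-→d5:-→d6:-→d7:-→d8:-→d9:-→d10:-→d11:-→d12:-→d13:-→d14:-→d15:-→d16:-→d17:-→d18:-→d19:-→d20:-→d21:-→d22:-→d23:-→d24:H1  best=H1
  + 128.0.0.0/1 (H4) depth=1
  + 245.15.128.0/20 (H2) depth=20
  + 221.61.0.0/16 (H2) depth=16
  ? 221.61.9.1  path d0:H3→d1:H4→d2:-→d3:-→d4:-→d5:-→d6:-→d7:-→d8:-→d9:-→d10:-→d11:-→d12:-→d13:-→d14:-→d15:-→d16:H2→d17:-→d18:-→d19:-→d20:-→d21:-→d22:-→d23:-→d24:H1  best=H1
  + 108.152.55.0/24 (H2) depth=24
  del 245.0.0.0/9 (clear depth 9)
  + 245.15.132.0/24 (H0) depth=24
  ? 221.61.9.0  path d0:H3→d1:H4→d2:-→d3:-→d4:-→d5:-→d6:-→d7:-→d8:-→d9:-→d10:-→d11:-→d12:-→d13:-→d14:-→d15:-→d16:H2→d17:-→d18:-→d19:-→d20:-→d21:-→d22:-→d23:-→d24:H1  best=H1
  + 221.48.0.0/12 (H4) depth=12
  del 221.48.0.0/12 (clear depth 12)

== LOOKUPS ==
["H4","H4","H1","H1","H1"]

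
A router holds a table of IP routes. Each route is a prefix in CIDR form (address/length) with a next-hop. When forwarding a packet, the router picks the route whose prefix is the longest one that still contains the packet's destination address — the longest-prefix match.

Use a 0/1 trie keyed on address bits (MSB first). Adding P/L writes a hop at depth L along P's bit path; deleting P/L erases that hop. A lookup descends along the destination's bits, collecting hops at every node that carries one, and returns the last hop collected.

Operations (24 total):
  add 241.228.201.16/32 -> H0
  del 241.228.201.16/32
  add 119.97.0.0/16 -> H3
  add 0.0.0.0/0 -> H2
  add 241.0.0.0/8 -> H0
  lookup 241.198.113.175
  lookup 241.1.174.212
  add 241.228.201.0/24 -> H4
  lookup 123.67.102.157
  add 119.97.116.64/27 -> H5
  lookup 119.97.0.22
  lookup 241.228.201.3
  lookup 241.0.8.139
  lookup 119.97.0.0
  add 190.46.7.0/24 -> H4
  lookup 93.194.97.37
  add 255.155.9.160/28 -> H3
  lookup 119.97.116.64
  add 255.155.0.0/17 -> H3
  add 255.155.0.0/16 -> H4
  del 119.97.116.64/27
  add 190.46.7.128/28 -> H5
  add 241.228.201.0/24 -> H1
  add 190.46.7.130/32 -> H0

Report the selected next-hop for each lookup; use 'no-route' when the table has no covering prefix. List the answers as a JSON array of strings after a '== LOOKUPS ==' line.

Process each operation:
  add 241.228.201.16/32 -> H0 at depth 32
  del 241.228.201.16/32 (clear depth 32)
  add 119.97.0.0/16 -> H3 at depth 16
  add 0.0.0.0/0 -> H2 at depth 0
  add 241.0.0.0/8 -> H0 at depth 8
  Q 241.198.113.175: descend 1111000111 ; hops seen [H2,H0] ; pick H0
  Q 241.1.174.212: descend 11110001 ; hops seen [H2,H0] ; pick H0
  add 241.228.201.0/24 -> H4 at depth 24
  Q 123.67.102.157: descend 0111 ; hops seen [H2] ; pick H2
  add 119.97.116.64/27 -> H5 at depth 27
  Q 119.97.0.22: descend 01110111011000010 ; hops seen [H2,H3] ; pick H3
  Q 241.228.201.3: descend 111100011110010011001001000 ; hops seen [H2,H0,H4] ; pick H4
  Q 241.0.8.139: descend 11110001 ; hops seen [H2,H0] ; pick H0
  Q 119.97.0.0: descend 01110111011000010 ; hops seen [H2,H3] ; pick H3
  add 190.46.7.0/24 -> H4 at depth 24
  Q 93.194.97.37: descend 01 ; hops seen [H2] ; pick H2
  add 255.155.9.160/28 -> H3 at depth 28
  Q 119.97.116.64: descend 011101110110000101110100010 ; hops seen [H2,H3,H5] ; pick H5
  add 255.155.0.0/17 -> H3 at depth 17
  add 255.155.0.0/16 -> H4 at depth 16
  del 119.97.116.64/27 (clear depth 27)
  add 190.46.7.128/28 -> H5 at depth 28
  add 241.228.201.0/24 -> H1 at depth 24
  add 190.46.7.130/32 -> H0 at depth 32

== LOOKUPS ==
["H0","H0","H2","H3","H4","H0","H3","H2","H5"]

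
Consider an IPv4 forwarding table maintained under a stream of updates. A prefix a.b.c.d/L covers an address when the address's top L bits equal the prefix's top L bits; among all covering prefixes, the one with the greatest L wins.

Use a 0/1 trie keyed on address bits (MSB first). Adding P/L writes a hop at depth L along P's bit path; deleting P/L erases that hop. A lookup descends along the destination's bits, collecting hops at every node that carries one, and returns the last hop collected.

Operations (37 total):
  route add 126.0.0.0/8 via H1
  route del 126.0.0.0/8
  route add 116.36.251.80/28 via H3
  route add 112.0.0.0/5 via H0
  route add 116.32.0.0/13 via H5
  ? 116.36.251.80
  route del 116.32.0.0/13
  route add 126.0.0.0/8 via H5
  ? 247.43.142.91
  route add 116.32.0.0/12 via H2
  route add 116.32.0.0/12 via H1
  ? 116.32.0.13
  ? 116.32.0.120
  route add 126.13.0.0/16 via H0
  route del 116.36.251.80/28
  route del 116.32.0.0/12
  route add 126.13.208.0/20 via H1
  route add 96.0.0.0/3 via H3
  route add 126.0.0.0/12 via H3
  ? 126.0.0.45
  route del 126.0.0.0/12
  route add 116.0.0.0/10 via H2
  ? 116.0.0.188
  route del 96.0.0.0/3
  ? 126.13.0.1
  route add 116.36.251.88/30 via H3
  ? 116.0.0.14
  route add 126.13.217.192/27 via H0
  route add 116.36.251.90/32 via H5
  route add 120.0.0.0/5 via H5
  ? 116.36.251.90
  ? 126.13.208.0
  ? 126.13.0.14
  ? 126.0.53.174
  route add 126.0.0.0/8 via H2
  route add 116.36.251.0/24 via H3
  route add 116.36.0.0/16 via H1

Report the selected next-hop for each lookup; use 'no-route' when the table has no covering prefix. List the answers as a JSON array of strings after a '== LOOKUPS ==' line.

Trace:
  + 126.0.0.0/8 (H1) depth=8
  del 126.0.0.0/8 (clear depth 8)
  + 116.36.251.80/28 (H3) depth=28
  + 112.0.0.0/5 (H0) depth=5
  + 116.32.0.0/13 (H5) depth=13
  Q 116.36.251.80: descend 0111010000100100111110110101 ; hops seen [H0,H5,H3] ; pick H3
  del 116.32.0.0/13 (clear depth 13)
  + 126.0.0.0/8 (H5) depth=8
  Q 247.43.142.91: descend ε ; hops seen [∅] ; pick no-route
  + 116.32.0.0/12 (H2) depth=12
  + 116.32.0.0/12 (H1) depth=12
  Q 116.32.0.13: descend 0111010000100 ; hops seen [H0,H1] ; pick H1
  Q 116.32.0.120: descend 0111010000100 ; hops seen [H0,H1] ; pick H1
  + 126.13.0.0/16 (H0) depth=16
  del 116.36.251.80/28 (clear depth 28)
  del 116.32.0.0/12 (clear depth 12)
  + 126.13.208.0/20 (H1) depth=20
  + 96.0.0.0/3 (H3) depth=3
  + 126.0.0.0/12 (H3) depth=12
  Q 126.0.0.45: descend 011111100000 ; hops seen [H3,H5,H3] ; pick H3
  del 126.0.0.0/12 (clear depth 12)
  + 116.0.0.0/10 (H2) depth=10
  Q 116.0.0.188: descend 0111010000 ; hops seen [H3,H0,H2] ; pick H2
  del 96.0.0.0/3 (clear depth 3)
  Q 126.13.0.1: descend 0111111000001101 ; hops seen [H5,H0] ; pick H0
  + 116.36.251.88/30 (H3) depth=30
  Q 116.0.0.14: descend 0111010000 ; hops seen [H0,H2] ; pick H2
  + 126.13.217.192/27 (H0) depth=27
  + 116.36.251.90/32 (H5) depth=32
  + 120.0.0.0/5 (H5) depth=5
  Q 116.36.251.90: descend 01110100001001001111101101011010 ; hops seen [H0,H2,H3,H5] ; pick H5
  Q 126.13.208.0: descend 01111110000011011101 ; hops seen [H5,H5,H0,H1] ; pick H1
  Q 126.13.0.14: descend 0111111000001101 ; hops seen [H5,H5,H0] ; pick H0
  Q 126.0.53.174: descend 011111100000 ; hops seen [H5,H5] ; pick H5
  + 126.0.0.0/8 (H2) depth=8
  + 116.36.251.0/24 (H3) depth=24
  + 116.36.0.0/16 (H1) depth=16

== LOOKUPS ==
["H3","no-route","H1","H1","H3","H2","H0","H2","H5","H1","H0","H5"]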